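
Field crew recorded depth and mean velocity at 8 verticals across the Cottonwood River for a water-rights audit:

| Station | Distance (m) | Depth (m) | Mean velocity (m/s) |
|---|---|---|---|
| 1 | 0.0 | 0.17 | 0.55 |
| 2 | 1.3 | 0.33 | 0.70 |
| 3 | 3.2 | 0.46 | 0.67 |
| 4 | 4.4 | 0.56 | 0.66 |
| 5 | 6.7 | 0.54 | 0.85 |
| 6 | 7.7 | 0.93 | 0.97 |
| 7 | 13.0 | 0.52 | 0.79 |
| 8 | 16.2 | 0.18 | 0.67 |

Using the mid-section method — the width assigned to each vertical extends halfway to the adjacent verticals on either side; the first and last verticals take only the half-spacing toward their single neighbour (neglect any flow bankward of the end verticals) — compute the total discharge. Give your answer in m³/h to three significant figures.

w_1 = (1.3 − 0.0)/2 = 0.65 m; q_1 = 0.55 × 0.17 × 0.65 = 0.06078 m³/s
w_2 = (3.2 − 0.0)/2 = 1.6 m; q_2 = 0.70 × 0.33 × 1.6 = 0.3696 m³/s
w_3 = (4.4 − 1.3)/2 = 1.55 m; q_3 = 0.67 × 0.46 × 1.55 = 0.4777 m³/s
w_4 = (6.7 − 3.2)/2 = 1.75 m; q_4 = 0.66 × 0.56 × 1.75 = 0.6468 m³/s
w_5 = (7.7 − 4.4)/2 = 1.65 m; q_5 = 0.85 × 0.54 × 1.65 = 0.7574 m³/s
w_6 = (13.0 − 6.7)/2 = 3.15 m; q_6 = 0.97 × 0.93 × 3.15 = 2.842 m³/s
w_7 = (16.2 − 7.7)/2 = 4.25 m; q_7 = 0.79 × 0.52 × 4.25 = 1.746 m³/s
w_8 = (16.2 − 13.0)/2 = 1.6 m; q_8 = 0.67 × 0.18 × 1.6 = 0.1930 m³/s
Q = Σ qᵢ = 7.093 m³/s
= 7.093 × 3600 = 25530 m³/h

25500 m³/h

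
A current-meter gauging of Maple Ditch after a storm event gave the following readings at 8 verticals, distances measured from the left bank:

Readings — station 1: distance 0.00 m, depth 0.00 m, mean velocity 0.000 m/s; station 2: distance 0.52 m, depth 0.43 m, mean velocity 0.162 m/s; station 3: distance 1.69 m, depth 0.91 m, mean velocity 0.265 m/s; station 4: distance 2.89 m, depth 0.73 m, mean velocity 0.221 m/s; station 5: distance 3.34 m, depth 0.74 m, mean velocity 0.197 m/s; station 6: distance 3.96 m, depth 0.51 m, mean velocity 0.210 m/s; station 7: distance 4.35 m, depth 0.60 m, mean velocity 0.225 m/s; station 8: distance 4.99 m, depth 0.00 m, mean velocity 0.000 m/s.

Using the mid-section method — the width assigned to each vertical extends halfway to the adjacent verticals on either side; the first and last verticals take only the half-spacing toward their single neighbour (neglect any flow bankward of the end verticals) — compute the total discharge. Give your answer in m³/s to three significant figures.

w_2 = (1.69 − 0.00)/2 = 0.845 m; q_2 = 0.162 × 0.43 × 0.845 = 0.05886 m³/s
w_3 = (2.89 − 0.52)/2 = 1.185 m; q_3 = 0.265 × 0.91 × 1.185 = 0.2858 m³/s
w_4 = (3.34 − 1.69)/2 = 0.825 m; q_4 = 0.221 × 0.73 × 0.825 = 0.1331 m³/s
w_5 = (3.96 − 2.89)/2 = 0.535 m; q_5 = 0.197 × 0.74 × 0.535 = 0.07799 m³/s
w_6 = (4.35 − 3.34)/2 = 0.505 m; q_6 = 0.210 × 0.51 × 0.505 = 0.05409 m³/s
w_7 = (4.99 − 3.96)/2 = 0.515 m; q_7 = 0.225 × 0.60 × 0.515 = 0.06953 m³/s
Stations 1, 8 contribute zero (depth or velocity is 0).
Q = Σ qᵢ = 0.6793 m³/s

0.679 m³/s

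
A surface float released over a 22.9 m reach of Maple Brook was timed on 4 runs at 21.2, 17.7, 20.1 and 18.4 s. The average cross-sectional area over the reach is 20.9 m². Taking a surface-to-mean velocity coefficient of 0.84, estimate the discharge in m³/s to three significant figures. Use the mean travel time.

20.8 m³/s

t̄ = (21.2 + 17.7 + 20.1 + 18.4) / 4 = 19.35 s
v_surface = L / t̄ = 22.9 / 19.35 = 1.183 m/s
v_mean = 0.84 × 1.183 = 0.9941 m/s
Q = A × v_mean = 20.9 × 0.9941 = 20.78 m³/s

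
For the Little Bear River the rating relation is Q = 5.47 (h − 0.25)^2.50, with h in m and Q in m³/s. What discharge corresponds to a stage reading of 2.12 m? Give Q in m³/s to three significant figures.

26.2 m³/s

Q = 5.47 × (2.12 − 0.25)^2.50 = 5.47 × 1.87^2.50 = 26.16 m³/s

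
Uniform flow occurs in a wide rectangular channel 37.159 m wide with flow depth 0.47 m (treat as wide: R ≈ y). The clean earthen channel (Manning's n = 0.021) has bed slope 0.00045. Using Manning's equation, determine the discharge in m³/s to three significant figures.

10.7 m³/s

A = b·y = 37.159 × 0.47 = 17.46 m²
Wide channel: R ≈ y = 0.47 m
Q = (1/n)·A·R^(2/3)·S^(1/2) = (1/0.021) × 17.46 × 0.4700^(2/3) × 0.00045^(1/2) = 10.66 m³/s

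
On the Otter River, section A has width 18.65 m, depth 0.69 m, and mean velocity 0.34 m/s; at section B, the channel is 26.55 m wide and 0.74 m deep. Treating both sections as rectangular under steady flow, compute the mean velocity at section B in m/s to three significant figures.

Q = A₁V₁ = (18.65×0.69) × 0.34 = 4.375 m³/s
A₂ = 26.55 × 0.74 = 19.65 m²
V₂ = Q/A₂ = 4.375/19.65 = 0.2227 m/s

0.223 m/s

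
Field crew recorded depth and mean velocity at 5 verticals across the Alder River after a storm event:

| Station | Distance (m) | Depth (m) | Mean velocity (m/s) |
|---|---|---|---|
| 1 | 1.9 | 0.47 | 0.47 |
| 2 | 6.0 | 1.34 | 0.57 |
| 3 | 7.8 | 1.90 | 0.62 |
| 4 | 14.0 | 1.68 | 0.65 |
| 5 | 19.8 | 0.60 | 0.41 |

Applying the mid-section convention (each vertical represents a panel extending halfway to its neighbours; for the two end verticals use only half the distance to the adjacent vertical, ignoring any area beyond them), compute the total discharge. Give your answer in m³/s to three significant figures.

w_1 = (6.0 − 1.9)/2 = 2.05 m; q_1 = 0.47 × 0.47 × 2.05 = 0.4528 m³/s
w_2 = (7.8 − 1.9)/2 = 2.95 m; q_2 = 0.57 × 1.34 × 2.95 = 2.253 m³/s
w_3 = (14.0 − 6.0)/2 = 4 m; q_3 = 0.62 × 1.90 × 4 = 4.712 m³/s
w_4 = (19.8 − 7.8)/2 = 6 m; q_4 = 0.65 × 1.68 × 6 = 6.552 m³/s
w_5 = (19.8 − 14.0)/2 = 2.9 m; q_5 = 0.41 × 0.60 × 2.9 = 0.7134 m³/s
Q = Σ qᵢ = 14.68 m³/s

14.7 m³/s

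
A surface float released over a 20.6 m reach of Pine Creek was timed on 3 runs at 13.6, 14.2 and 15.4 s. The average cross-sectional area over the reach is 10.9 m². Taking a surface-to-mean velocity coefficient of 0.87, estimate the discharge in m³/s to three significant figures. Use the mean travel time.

t̄ = (13.6 + 14.2 + 15.4) / 3 = 14.4 s
v_surface = L / t̄ = 20.6 / 14.4 = 1.431 m/s
v_mean = 0.87 × 1.431 = 1.245 m/s
Q = A × v_mean = 10.9 × 1.245 = 13.57 m³/s

13.6 m³/s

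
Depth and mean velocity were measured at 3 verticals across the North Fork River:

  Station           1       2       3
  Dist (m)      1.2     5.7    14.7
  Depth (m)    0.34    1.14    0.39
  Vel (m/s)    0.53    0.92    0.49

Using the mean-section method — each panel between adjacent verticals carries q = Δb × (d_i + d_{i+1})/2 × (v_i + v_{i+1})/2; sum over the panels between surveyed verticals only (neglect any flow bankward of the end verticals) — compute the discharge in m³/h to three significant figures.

26200 m³/h

Panel 1-2: Δb = 4.5 m, d̄ = (0.34+1.14)/2 = 0.74, v̄ = (0.53+0.92)/2 = 0.725 → q = 4.5×0.74×0.725 = 2.414 m³/s
Panel 2-3: Δb = 9 m, d̄ = (1.14+0.39)/2 = 0.765, v̄ = (0.92+0.49)/2 = 0.705 → q = 9×0.765×0.705 = 4.854 m³/s
Q = Σ q = 7.268 m³/s
= 7.268 × 3600 = 26170 m³/h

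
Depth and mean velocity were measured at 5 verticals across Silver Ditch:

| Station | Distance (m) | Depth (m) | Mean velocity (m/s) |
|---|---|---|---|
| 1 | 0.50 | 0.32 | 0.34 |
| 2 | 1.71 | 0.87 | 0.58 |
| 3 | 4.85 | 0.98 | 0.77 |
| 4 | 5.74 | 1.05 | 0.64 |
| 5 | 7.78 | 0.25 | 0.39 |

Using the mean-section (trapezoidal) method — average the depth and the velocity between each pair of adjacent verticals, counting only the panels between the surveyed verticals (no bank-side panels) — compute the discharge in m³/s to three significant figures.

3.61 m³/s

Panel 1-2: Δb = 1.21 m, d̄ = (0.32+0.87)/2 = 0.595, v̄ = (0.34+0.58)/2 = 0.46 → q = 1.21×0.595×0.46 = 0.3312 m³/s
Panel 2-3: Δb = 3.14 m, d̄ = (0.87+0.98)/2 = 0.925, v̄ = (0.58+0.77)/2 = 0.675 → q = 3.14×0.925×0.675 = 1.961 m³/s
Panel 3-4: Δb = 0.89 m, d̄ = (0.98+1.05)/2 = 1.015, v̄ = (0.77+0.64)/2 = 0.705 → q = 0.89×1.015×0.705 = 0.6369 m³/s
Panel 4-5: Δb = 2.04 m, d̄ = (1.05+0.25)/2 = 0.65, v̄ = (0.64+0.39)/2 = 0.515 → q = 2.04×0.65×0.515 = 0.6829 m³/s
Q = Σ q = 3.611 m³/s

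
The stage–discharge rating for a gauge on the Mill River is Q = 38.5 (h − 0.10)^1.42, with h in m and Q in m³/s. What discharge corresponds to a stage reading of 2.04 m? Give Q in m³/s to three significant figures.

98.7 m³/s

Q = 38.5 × (2.04 − 0.10)^1.42 = 38.5 × 1.94^1.42 = 98.66 m³/s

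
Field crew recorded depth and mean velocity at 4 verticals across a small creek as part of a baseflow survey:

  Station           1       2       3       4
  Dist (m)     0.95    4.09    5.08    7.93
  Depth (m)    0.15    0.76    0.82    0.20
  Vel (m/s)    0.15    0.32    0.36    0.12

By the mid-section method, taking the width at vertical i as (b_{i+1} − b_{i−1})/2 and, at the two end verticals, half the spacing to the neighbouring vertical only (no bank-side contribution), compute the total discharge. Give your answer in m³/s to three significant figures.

1.14 m³/s

w_1 = (4.09 − 0.95)/2 = 1.57 m; q_1 = 0.15 × 0.15 × 1.57 = 0.03533 m³/s
w_2 = (5.08 − 0.95)/2 = 2.065 m; q_2 = 0.32 × 0.76 × 2.065 = 0.5022 m³/s
w_3 = (7.93 − 4.09)/2 = 1.92 m; q_3 = 0.36 × 0.82 × 1.92 = 0.5668 m³/s
w_4 = (7.93 − 5.08)/2 = 1.425 m; q_4 = 0.12 × 0.20 × 1.425 = 0.03420 m³/s
Q = Σ qᵢ = 1.139 m³/s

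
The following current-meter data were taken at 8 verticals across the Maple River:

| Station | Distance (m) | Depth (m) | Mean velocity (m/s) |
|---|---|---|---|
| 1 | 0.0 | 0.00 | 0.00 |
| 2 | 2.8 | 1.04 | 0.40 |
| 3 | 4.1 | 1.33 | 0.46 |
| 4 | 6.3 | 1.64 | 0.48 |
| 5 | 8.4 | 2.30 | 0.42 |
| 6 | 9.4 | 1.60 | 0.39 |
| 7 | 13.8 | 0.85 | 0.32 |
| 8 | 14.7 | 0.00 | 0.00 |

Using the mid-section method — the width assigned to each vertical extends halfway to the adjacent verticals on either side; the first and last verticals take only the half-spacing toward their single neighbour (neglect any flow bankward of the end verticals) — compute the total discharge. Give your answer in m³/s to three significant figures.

7.52 m³/s

w_2 = (4.1 − 0.0)/2 = 2.05 m; q_2 = 0.40 × 1.04 × 2.05 = 0.8528 m³/s
w_3 = (6.3 − 2.8)/2 = 1.75 m; q_3 = 0.46 × 1.33 × 1.75 = 1.071 m³/s
w_4 = (8.4 − 4.1)/2 = 2.15 m; q_4 = 0.48 × 1.64 × 2.15 = 1.692 m³/s
w_5 = (9.4 − 6.3)/2 = 1.55 m; q_5 = 0.42 × 2.30 × 1.55 = 1.497 m³/s
w_6 = (13.8 − 8.4)/2 = 2.7 m; q_6 = 0.39 × 1.60 × 2.7 = 1.685 m³/s
w_7 = (14.7 − 9.4)/2 = 2.65 m; q_7 = 0.32 × 0.85 × 2.65 = 0.7208 m³/s
Stations 1, 8 contribute zero (depth or velocity is 0).
Q = Σ qᵢ = 7.519 m³/s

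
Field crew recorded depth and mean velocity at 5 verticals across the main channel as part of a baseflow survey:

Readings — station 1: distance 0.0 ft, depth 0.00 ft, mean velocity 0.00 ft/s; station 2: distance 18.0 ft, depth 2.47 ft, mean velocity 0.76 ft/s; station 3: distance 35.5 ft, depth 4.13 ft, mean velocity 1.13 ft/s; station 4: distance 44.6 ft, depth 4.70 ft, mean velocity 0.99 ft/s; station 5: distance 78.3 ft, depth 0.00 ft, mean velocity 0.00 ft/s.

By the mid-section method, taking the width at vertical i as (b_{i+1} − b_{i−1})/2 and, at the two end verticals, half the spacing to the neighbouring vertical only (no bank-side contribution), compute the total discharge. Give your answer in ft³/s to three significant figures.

195 ft³/s

w_2 = (35.5 − 0.0)/2 = 17.75 ft; q_2 = 0.76 × 2.47 × 17.75 = 33.32 ft³/s
w_3 = (44.6 − 18.0)/2 = 13.3 ft; q_3 = 1.13 × 4.13 × 13.3 = 62.07 ft³/s
w_4 = (78.3 − 35.5)/2 = 21.4 ft; q_4 = 0.99 × 4.70 × 21.4 = 99.57 ft³/s
Stations 1, 5 contribute zero (depth or velocity is 0).
Q = Σ qᵢ = 195.0 ft³/s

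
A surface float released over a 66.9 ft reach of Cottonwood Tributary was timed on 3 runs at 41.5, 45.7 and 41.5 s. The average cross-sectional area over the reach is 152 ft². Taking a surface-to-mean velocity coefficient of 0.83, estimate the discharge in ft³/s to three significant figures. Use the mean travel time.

t̄ = (41.5 + 45.7 + 41.5) / 3 = 42.9 s
v_surface = L / t̄ = 66.9 / 42.9 = 1.559 ft/s
v_mean = 0.83 × 1.559 = 1.294 ft/s
Q = A × v_mean = 152 × 1.294 = 196.7 ft³/s

197 ft³/s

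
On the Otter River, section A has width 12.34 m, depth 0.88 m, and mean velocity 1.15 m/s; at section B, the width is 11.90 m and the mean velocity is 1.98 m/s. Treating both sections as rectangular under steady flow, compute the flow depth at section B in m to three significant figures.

0.530 m

Q = A₁V₁ = (12.34×0.88) × 1.15 = 12.49 m³/s
d₂ = Q/(b₂ V₂) = 12.49/(11.90×1.98) = 0.5300 m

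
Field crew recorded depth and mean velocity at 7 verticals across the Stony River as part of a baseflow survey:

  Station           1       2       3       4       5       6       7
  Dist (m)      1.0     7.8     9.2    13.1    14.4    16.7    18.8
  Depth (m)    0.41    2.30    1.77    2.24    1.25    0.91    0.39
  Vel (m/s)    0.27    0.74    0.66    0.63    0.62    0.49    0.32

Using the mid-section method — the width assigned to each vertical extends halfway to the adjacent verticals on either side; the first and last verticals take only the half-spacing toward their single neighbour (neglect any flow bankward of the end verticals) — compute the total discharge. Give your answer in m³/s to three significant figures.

w_1 = (7.8 − 1.0)/2 = 3.4 m; q_1 = 0.27 × 0.41 × 3.4 = 0.3764 m³/s
w_2 = (9.2 − 1.0)/2 = 4.1 m; q_2 = 0.74 × 2.30 × 4.1 = 6.978 m³/s
w_3 = (13.1 − 7.8)/2 = 2.65 m; q_3 = 0.66 × 1.77 × 2.65 = 3.096 m³/s
w_4 = (14.4 − 9.2)/2 = 2.6 m; q_4 = 0.63 × 2.24 × 2.6 = 3.669 m³/s
w_5 = (16.7 − 13.1)/2 = 1.8 m; q_5 = 0.62 × 1.25 × 1.8 = 1.395 m³/s
w_6 = (18.8 − 14.4)/2 = 2.2 m; q_6 = 0.49 × 0.91 × 2.2 = 0.9810 m³/s
w_7 = (18.8 − 16.7)/2 = 1.05 m; q_7 = 0.32 × 0.39 × 1.05 = 0.1310 m³/s
Q = Σ qᵢ = 16.63 m³/s

16.6 m³/s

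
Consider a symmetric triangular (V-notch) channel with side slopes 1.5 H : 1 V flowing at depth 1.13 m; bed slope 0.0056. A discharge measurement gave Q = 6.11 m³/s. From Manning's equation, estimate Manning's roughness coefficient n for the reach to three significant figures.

A = z·y² = 1.5×1.13² = 1.915 m²
P = 2y√(1+z²) = 2×1.13×√(1+1.5²) = 4.074 m
R = A/P = 1.915/4.074 = 0.4701 m
n = (1/Q)·A·R^(2/3)·S^(1/2) = (1/6.11) × 1.915 × 0.6046 × 0.07483 = 0.01418

0.0142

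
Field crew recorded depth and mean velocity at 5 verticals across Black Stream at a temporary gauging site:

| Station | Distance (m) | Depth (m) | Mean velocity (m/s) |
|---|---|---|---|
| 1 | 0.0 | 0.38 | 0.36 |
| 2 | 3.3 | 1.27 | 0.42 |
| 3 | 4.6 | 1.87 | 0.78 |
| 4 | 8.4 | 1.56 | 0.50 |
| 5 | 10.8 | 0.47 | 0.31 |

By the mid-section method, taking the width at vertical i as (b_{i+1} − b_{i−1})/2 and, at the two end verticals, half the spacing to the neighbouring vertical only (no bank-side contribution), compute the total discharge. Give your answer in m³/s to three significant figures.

w_1 = (3.3 − 0.0)/2 = 1.65 m; q_1 = 0.36 × 0.38 × 1.65 = 0.2257 m³/s
w_2 = (4.6 − 0.0)/2 = 2.3 m; q_2 = 0.42 × 1.27 × 2.3 = 1.227 m³/s
w_3 = (8.4 − 3.3)/2 = 2.55 m; q_3 = 0.78 × 1.87 × 2.55 = 3.719 m³/s
w_4 = (10.8 − 4.6)/2 = 3.1 m; q_4 = 0.50 × 1.56 × 3.1 = 2.418 m³/s
w_5 = (10.8 − 8.4)/2 = 1.2 m; q_5 = 0.31 × 0.47 × 1.2 = 0.1748 m³/s
Q = Σ qᵢ = 7.765 m³/s

7.76 m³/s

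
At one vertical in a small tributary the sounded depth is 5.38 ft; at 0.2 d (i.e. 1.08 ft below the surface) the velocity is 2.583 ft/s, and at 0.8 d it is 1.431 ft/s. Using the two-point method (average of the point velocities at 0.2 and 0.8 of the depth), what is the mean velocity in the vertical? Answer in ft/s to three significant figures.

v̄ = (2.583 + 1.431) / 2 = 2.007 ft/s

2.01 ft/s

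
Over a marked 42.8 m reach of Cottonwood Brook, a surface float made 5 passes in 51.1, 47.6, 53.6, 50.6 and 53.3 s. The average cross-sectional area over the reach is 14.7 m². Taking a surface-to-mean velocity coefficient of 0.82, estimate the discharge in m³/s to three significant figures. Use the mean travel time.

t̄ = (51.1 + 47.6 + 53.6 + 50.6 + 53.3) / 5 = 51.24 s
v_surface = L / t̄ = 42.8 / 51.24 = 0.8353 m/s
v_mean = 0.82 × 0.8353 = 0.6849 m/s
Q = A × v_mean = 14.7 × 0.6849 = 10.07 m³/s

10.1 m³/s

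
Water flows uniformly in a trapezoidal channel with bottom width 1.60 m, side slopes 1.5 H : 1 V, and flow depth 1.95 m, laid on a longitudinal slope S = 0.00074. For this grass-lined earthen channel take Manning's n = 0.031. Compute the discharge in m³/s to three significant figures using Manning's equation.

A = (b + z·y)·y = (1.60 + 1.5×1.95)×1.95 = 8.824 m²
P = b + 2y√(1+z²) = 1.60 + 2×1.95×√(1+1.5²) = 8.631 m
R = A/P = 8.824/8.631 = 1.022 m
Q = (1/n)·A·R^(2/3)·S^(1/2) = (1/0.031) × 8.824 × 1.022^(2/3) × 0.00074^(1/2) = 7.858 m³/s

7.86 m³/s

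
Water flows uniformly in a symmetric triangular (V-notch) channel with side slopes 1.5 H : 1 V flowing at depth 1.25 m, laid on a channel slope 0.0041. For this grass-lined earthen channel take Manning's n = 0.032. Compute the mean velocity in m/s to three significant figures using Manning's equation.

A = z·y² = 1.5×1.25² = 2.344 m²
P = 2y√(1+z²) = 2×1.25×√(1+1.5²) = 4.507 m
R = A/P = 2.344/4.507 = 0.5200 m
Q = (1/n)·A·R^(2/3)·S^(1/2) = (1/0.032) × 2.344 × 0.5200^(2/3) × 0.0041^(1/2) = 3.033 m³/s
V = Q/A = 3.033/2.344 = 1.294 m/s

1.29 m/s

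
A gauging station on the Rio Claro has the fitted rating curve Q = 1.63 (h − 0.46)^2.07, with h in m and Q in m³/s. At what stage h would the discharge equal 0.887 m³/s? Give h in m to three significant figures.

h − h₀ = (Q/C)^(1/b) = (0.887/1.63)^(1/2.07) = 0.7453 m
h = 0.46 + 0.7453 = 1.205 m

1.21 m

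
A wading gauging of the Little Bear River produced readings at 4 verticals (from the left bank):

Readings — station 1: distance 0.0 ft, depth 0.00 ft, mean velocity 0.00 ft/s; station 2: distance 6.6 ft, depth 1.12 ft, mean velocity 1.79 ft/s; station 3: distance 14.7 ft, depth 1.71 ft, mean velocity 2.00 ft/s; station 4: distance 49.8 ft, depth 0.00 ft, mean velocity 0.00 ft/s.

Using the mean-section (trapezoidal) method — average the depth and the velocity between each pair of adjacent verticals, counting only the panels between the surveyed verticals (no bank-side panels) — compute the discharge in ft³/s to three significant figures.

Panel 1-2: Δb = 6.6 ft, d̄ = (0.00+1.12)/2 = 0.56, v̄ = (0.00+1.79)/2 = 0.895 → q = 6.6×0.56×0.895 = 3.308 ft³/s
Panel 2-3: Δb = 8.1 ft, d̄ = (1.12+1.71)/2 = 1.415, v̄ = (1.79+2.00)/2 = 1.895 → q = 8.1×1.415×1.895 = 21.72 ft³/s
Panel 3-4: Δb = 35.1 ft, d̄ = (1.71+0.00)/2 = 0.855, v̄ = (2.00+0.00)/2 = 1 → q = 35.1×0.855×1 = 30.01 ft³/s
Q = Σ q = 55.04 ft³/s

55.0 ft³/s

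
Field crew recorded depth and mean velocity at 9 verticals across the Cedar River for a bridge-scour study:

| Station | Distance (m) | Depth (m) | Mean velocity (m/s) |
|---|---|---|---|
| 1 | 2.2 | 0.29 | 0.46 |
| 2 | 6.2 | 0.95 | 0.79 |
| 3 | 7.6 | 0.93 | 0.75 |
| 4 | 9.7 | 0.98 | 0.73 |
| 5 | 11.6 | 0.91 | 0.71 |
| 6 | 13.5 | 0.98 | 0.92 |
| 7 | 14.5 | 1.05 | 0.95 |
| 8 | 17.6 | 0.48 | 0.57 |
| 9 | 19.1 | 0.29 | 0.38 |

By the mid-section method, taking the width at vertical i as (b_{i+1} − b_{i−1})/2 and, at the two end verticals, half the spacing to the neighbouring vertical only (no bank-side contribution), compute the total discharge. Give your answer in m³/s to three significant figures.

w_1 = (6.2 − 2.2)/2 = 2 m; q_1 = 0.46 × 0.29 × 2 = 0.2668 m³/s
w_2 = (7.6 − 2.2)/2 = 2.7 m; q_2 = 0.79 × 0.95 × 2.7 = 2.026 m³/s
w_3 = (9.7 − 6.2)/2 = 1.75 m; q_3 = 0.75 × 0.93 × 1.75 = 1.221 m³/s
w_4 = (11.6 − 7.6)/2 = 2 m; q_4 = 0.73 × 0.98 × 2 = 1.431 m³/s
w_5 = (13.5 − 9.7)/2 = 1.9 m; q_5 = 0.71 × 0.91 × 1.9 = 1.228 m³/s
w_6 = (14.5 − 11.6)/2 = 1.45 m; q_6 = 0.92 × 0.98 × 1.45 = 1.307 m³/s
w_7 = (17.6 − 13.5)/2 = 2.05 m; q_7 = 0.95 × 1.05 × 2.05 = 2.045 m³/s
w_8 = (19.1 − 14.5)/2 = 2.3 m; q_8 = 0.57 × 0.48 × 2.3 = 0.6293 m³/s
w_9 = (19.1 − 17.6)/2 = 0.75 m; q_9 = 0.38 × 0.29 × 0.75 = 0.08265 m³/s
Q = Σ qᵢ = 10.24 m³/s

10.2 m³/s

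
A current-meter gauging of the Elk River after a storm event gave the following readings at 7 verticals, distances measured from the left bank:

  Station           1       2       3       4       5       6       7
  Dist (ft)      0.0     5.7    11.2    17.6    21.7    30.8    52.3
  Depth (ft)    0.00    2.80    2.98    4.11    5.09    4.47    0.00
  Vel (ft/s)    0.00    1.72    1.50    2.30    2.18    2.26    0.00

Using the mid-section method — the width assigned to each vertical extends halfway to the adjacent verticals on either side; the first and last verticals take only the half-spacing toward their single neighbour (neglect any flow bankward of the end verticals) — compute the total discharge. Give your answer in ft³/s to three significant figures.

w_2 = (11.2 − 0.0)/2 = 5.6 ft; q_2 = 1.72 × 2.80 × 5.6 = 26.97 ft³/s
w_3 = (17.6 − 5.7)/2 = 5.95 ft; q_3 = 1.50 × 2.98 × 5.95 = 26.60 ft³/s
w_4 = (21.7 − 11.2)/2 = 5.25 ft; q_4 = 2.30 × 4.11 × 5.25 = 49.63 ft³/s
w_5 = (30.8 − 17.6)/2 = 6.6 ft; q_5 = 2.18 × 5.09 × 6.6 = 73.23 ft³/s
w_6 = (52.3 − 21.7)/2 = 15.3 ft; q_6 = 2.26 × 4.47 × 15.3 = 154.6 ft³/s
Stations 1, 7 contribute zero (depth or velocity is 0).
Q = Σ qᵢ = 331.0 ft³/s

331 ft³/s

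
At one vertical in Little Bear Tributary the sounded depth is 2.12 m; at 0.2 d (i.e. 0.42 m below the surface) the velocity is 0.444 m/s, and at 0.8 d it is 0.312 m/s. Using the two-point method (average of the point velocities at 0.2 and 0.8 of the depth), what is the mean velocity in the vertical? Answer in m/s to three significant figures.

v̄ = (0.444 + 0.312) / 2 = 0.3780 m/s

0.378 m/s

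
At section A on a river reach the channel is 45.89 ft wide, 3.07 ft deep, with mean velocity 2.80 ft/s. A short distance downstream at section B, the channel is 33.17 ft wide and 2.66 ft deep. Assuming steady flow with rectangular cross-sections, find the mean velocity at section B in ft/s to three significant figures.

Q = A₁V₁ = (45.89×3.07) × 2.80 = 394.5 ft³/s
A₂ = 33.17 × 2.66 = 88.23 ft²
V₂ = Q/A₂ = 394.5/88.23 = 4.471 ft/s

4.47 ft/s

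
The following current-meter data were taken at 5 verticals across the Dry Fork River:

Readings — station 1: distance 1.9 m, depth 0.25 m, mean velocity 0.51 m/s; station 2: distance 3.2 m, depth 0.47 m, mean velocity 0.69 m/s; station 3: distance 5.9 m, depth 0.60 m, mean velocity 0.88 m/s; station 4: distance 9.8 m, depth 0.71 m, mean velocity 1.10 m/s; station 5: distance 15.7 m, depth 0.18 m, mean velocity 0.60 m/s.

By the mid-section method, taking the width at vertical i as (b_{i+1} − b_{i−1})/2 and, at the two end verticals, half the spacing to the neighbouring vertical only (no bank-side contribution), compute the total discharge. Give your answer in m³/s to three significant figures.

6.62 m³/s

w_1 = (3.2 − 1.9)/2 = 0.65 m; q_1 = 0.51 × 0.25 × 0.65 = 0.08288 m³/s
w_2 = (5.9 − 1.9)/2 = 2 m; q_2 = 0.69 × 0.47 × 2 = 0.6486 m³/s
w_3 = (9.8 − 3.2)/2 = 3.3 m; q_3 = 0.88 × 0.60 × 3.3 = 1.742 m³/s
w_4 = (15.7 − 5.9)/2 = 4.9 m; q_4 = 1.10 × 0.71 × 4.9 = 3.827 m³/s
w_5 = (15.7 − 9.8)/2 = 2.95 m; q_5 = 0.60 × 0.18 × 2.95 = 0.3186 m³/s
Q = Σ qᵢ = 6.619 m³/s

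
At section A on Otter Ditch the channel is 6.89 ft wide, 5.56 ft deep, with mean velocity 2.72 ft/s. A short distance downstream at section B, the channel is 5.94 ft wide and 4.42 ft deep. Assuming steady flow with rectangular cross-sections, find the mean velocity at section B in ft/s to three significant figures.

3.97 ft/s

Q = A₁V₁ = (6.89×5.56) × 2.72 = 104.2 ft³/s
A₂ = 5.94 × 4.42 = 26.25 ft²
V₂ = Q/A₂ = 104.2/26.25 = 3.969 ft/s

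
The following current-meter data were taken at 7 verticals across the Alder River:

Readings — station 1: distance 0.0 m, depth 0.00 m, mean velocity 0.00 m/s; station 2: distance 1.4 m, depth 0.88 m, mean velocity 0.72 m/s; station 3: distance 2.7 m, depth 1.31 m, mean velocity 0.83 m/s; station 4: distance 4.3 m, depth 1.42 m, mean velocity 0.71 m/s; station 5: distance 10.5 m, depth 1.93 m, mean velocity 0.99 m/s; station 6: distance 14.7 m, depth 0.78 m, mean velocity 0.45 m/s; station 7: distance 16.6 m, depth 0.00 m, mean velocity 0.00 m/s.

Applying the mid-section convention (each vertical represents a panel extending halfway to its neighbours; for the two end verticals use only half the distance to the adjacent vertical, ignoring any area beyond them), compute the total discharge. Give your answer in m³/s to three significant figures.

w_2 = (2.7 − 0.0)/2 = 1.35 m; q_2 = 0.72 × 0.88 × 1.35 = 0.8554 m³/s
w_3 = (4.3 − 1.4)/2 = 1.45 m; q_3 = 0.83 × 1.31 × 1.45 = 1.577 m³/s
w_4 = (10.5 − 2.7)/2 = 3.9 m; q_4 = 0.71 × 1.42 × 3.9 = 3.932 m³/s
w_5 = (14.7 − 4.3)/2 = 5.2 m; q_5 = 0.99 × 1.93 × 5.2 = 9.936 m³/s
w_6 = (16.6 − 10.5)/2 = 3.05 m; q_6 = 0.45 × 0.78 × 3.05 = 1.071 m³/s
Stations 1, 7 contribute zero (depth or velocity is 0).
Q = Σ qᵢ = 17.37 m³/s

17.4 m³/s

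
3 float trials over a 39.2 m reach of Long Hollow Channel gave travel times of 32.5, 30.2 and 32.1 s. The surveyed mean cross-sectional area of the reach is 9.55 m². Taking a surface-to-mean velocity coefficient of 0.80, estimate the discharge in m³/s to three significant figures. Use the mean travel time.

9.48 m³/s

t̄ = (32.5 + 30.2 + 32.1) / 3 = 31.6 s
v_surface = L / t̄ = 39.2 / 31.6 = 1.241 m/s
v_mean = 0.80 × 1.241 = 0.9924 m/s
Q = A × v_mean = 9.55 × 0.9924 = 9.477 m³/s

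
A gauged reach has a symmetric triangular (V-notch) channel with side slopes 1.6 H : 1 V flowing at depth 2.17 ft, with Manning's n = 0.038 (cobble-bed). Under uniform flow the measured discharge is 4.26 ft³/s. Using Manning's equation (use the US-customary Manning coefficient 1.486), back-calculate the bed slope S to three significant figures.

A = z·y² = 1.6×2.17² = 7.534 ft²
P = 2y√(1+z²) = 2×2.17×√(1+1.6²) = 8.189 ft
R = A/P = 7.534/8.189 = 0.9201 ft
S = (Q·n / (1.486·A·R^(2/3)))² = (4.26×0.038 / (1.486×7.534×0.9460))² = 0.0002336

0.000234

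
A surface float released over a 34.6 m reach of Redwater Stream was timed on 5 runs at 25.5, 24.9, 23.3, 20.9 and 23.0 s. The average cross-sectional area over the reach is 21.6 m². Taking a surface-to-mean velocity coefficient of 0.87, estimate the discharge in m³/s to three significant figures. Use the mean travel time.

t̄ = (25.5 + 24.9 + 23.3 + 20.9 + 23.0) / 5 = 23.52 s
v_surface = L / t̄ = 34.6 / 23.52 = 1.471 m/s
v_mean = 0.87 × 1.471 = 1.280 m/s
Q = A × v_mean = 21.6 × 1.280 = 27.64 m³/s

27.6 m³/s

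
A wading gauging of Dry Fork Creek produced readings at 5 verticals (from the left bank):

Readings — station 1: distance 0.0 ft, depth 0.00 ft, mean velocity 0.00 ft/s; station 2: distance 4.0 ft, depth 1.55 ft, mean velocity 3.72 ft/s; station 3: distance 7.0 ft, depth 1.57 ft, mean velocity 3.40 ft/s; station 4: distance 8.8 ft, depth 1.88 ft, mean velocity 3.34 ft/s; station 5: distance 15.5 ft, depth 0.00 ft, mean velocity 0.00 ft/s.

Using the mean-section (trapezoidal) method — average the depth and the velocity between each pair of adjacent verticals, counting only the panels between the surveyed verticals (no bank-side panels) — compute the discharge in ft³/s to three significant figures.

Panel 1-2: Δb = 4 ft, d̄ = (0.00+1.55)/2 = 0.775, v̄ = (0.00+3.72)/2 = 1.86 → q = 4×0.775×1.86 = 5.766 ft³/s
Panel 2-3: Δb = 3 ft, d̄ = (1.55+1.57)/2 = 1.56, v̄ = (3.72+3.40)/2 = 3.56 → q = 3×1.56×3.56 = 16.66 ft³/s
Panel 3-4: Δb = 1.8 ft, d̄ = (1.57+1.88)/2 = 1.725, v̄ = (3.40+3.34)/2 = 3.37 → q = 1.8×1.725×3.37 = 10.46 ft³/s
Panel 4-5: Δb = 6.7 ft, d̄ = (1.88+0.00)/2 = 0.94, v̄ = (3.34+0.00)/2 = 1.67 → q = 6.7×0.94×1.67 = 10.52 ft³/s
Q = Σ q = 43.41 ft³/s

43.4 ft³/s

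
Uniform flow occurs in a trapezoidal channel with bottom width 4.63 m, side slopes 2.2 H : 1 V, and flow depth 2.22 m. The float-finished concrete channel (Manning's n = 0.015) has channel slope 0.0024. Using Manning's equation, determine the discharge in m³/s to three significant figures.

A = (b + z·y)·y = (4.63 + 2.2×2.22)×2.22 = 21.12 m²
P = b + 2y√(1+z²) = 4.63 + 2×2.22×√(1+2.2²) = 15.36 m
R = A/P = 21.12/15.36 = 1.375 m
Q = (1/n)·A·R^(2/3)·S^(1/2) = (1/0.015) × 21.12 × 1.375^(2/3) × 0.0024^(1/2) = 85.30 m³/s

85.3 m³/s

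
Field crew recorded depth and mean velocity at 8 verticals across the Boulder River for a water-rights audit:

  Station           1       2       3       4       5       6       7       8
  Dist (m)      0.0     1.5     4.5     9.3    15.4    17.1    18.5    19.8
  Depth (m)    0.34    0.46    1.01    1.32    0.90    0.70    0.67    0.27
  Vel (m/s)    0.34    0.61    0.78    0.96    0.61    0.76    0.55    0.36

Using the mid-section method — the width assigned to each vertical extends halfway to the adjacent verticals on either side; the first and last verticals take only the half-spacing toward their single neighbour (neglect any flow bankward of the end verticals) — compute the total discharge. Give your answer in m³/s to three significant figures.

14.2 m³/s

w_1 = (1.5 − 0.0)/2 = 0.75 m; q_1 = 0.34 × 0.34 × 0.75 = 0.08670 m³/s
w_2 = (4.5 − 0.0)/2 = 2.25 m; q_2 = 0.61 × 0.46 × 2.25 = 0.6314 m³/s
w_3 = (9.3 − 1.5)/2 = 3.9 m; q_3 = 0.78 × 1.01 × 3.9 = 3.072 m³/s
w_4 = (15.4 − 4.5)/2 = 5.45 m; q_4 = 0.96 × 1.32 × 5.45 = 6.906 m³/s
w_5 = (17.1 − 9.3)/2 = 3.9 m; q_5 = 0.61 × 0.90 × 3.9 = 2.141 m³/s
w_6 = (18.5 − 15.4)/2 = 1.55 m; q_6 = 0.76 × 0.70 × 1.55 = 0.8246 m³/s
w_7 = (19.8 − 17.1)/2 = 1.35 m; q_7 = 0.55 × 0.67 × 1.35 = 0.4975 m³/s
w_8 = (19.8 − 18.5)/2 = 0.65 m; q_8 = 0.36 × 0.27 × 0.65 = 0.06318 m³/s
Q = Σ qᵢ = 14.22 m³/s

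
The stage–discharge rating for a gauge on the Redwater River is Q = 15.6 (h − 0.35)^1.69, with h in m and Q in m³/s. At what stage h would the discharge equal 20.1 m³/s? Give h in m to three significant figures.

1.51 m

h − h₀ = (Q/C)^(1/b) = (20.1/15.6)^(1/1.69) = 1.162 m
h = 0.35 + 1.162 = 1.512 m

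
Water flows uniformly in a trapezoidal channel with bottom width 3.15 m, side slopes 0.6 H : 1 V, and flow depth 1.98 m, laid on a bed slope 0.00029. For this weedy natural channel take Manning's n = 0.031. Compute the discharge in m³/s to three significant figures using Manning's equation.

5.05 m³/s

A = (b + z·y)·y = (3.15 + 0.6×1.98)×1.98 = 8.589 m²
P = b + 2y√(1+z²) = 3.15 + 2×1.98×√(1+0.6²) = 7.768 m
R = A/P = 8.589/7.768 = 1.106 m
Q = (1/n)·A·R^(2/3)·S^(1/2) = (1/0.031) × 8.589 × 1.106^(2/3) × 0.00029^(1/2) = 5.045 m³/s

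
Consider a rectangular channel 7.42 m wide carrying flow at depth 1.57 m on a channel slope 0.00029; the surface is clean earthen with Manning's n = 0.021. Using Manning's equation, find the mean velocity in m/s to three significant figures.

A = b·y = 7.42 × 1.57 = 11.65 m²
P = b + 2y = 7.42 + 2×1.57 = 10.56 m
R = A/P = 11.65/10.56 = 1.103 m
Q = (1/n)·A·R^(2/3)·S^(1/2) = (1/0.021) × 11.65 × 1.103^(2/3) × 0.00029^(1/2) = 10.09 m³/s
V = Q/A = 10.09/11.65 = 0.8658 m/s

0.866 m/s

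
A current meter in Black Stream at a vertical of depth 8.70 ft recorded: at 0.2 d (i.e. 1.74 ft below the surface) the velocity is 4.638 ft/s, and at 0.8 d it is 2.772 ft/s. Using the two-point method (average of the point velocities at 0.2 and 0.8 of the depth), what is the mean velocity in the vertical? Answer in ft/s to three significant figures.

v̄ = (4.638 + 2.772) / 2 = 3.705 ft/s

3.71 ft/s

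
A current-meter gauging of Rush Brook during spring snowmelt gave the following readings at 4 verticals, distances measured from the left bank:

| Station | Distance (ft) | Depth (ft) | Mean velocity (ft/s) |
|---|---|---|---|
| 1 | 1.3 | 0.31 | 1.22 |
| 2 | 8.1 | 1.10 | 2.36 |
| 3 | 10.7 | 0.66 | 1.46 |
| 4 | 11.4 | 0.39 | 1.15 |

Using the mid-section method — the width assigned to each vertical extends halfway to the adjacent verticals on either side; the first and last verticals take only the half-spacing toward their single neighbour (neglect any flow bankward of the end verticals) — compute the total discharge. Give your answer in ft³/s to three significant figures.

w_1 = (8.1 − 1.3)/2 = 3.4 ft; q_1 = 1.22 × 0.31 × 3.4 = 1.286 ft³/s
w_2 = (10.7 − 1.3)/2 = 4.7 ft; q_2 = 2.36 × 1.10 × 4.7 = 12.20 ft³/s
w_3 = (11.4 − 8.1)/2 = 1.65 ft; q_3 = 1.46 × 0.66 × 1.65 = 1.590 ft³/s
w_4 = (11.4 − 10.7)/2 = 0.35 ft; q_4 = 1.15 × 0.39 × 0.35 = 0.1570 ft³/s
Q = Σ qᵢ = 15.23 ft³/s

15.2 ft³/s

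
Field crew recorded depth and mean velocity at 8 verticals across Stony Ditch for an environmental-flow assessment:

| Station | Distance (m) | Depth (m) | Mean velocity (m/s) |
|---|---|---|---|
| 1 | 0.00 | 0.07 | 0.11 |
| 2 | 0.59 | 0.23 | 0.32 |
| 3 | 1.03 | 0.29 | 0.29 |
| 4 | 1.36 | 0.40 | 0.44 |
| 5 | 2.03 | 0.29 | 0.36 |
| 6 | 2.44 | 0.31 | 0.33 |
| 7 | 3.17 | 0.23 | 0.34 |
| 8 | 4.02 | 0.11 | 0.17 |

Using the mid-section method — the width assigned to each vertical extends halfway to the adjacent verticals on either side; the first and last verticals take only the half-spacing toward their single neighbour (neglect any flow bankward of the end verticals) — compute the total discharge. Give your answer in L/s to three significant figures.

w_1 = (0.59 − 0.00)/2 = 0.295 m; q_1 = 0.11 × 0.07 × 0.295 = 0.002272 m³/s
w_2 = (1.03 − 0.00)/2 = 0.515 m; q_2 = 0.32 × 0.23 × 0.515 = 0.03790 m³/s
w_3 = (1.36 − 0.59)/2 = 0.385 m; q_3 = 0.29 × 0.29 × 0.385 = 0.03238 m³/s
w_4 = (2.03 − 1.03)/2 = 0.5 m; q_4 = 0.44 × 0.40 × 0.5 = 0.08800 m³/s
w_5 = (2.44 − 1.36)/2 = 0.54 m; q_5 = 0.36 × 0.29 × 0.54 = 0.05638 m³/s
w_6 = (3.17 − 2.03)/2 = 0.57 m; q_6 = 0.33 × 0.31 × 0.57 = 0.05831 m³/s
w_7 = (4.02 − 2.44)/2 = 0.79 m; q_7 = 0.34 × 0.23 × 0.79 = 0.06178 m³/s
w_8 = (4.02 − 3.17)/2 = 0.425 m; q_8 = 0.17 × 0.11 × 0.425 = 0.007948 m³/s
Q = Σ qᵢ = 0.3450 m³/s
= 0.3450 × 1000 = 345.0 L/s

345 L/s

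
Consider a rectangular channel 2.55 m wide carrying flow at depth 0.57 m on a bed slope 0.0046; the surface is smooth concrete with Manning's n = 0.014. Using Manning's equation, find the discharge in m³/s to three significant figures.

3.78 m³/s

A = b·y = 2.55 × 0.57 = 1.454 m²
P = b + 2y = 2.55 + 2×0.57 = 3.690 m
R = A/P = 1.454/3.690 = 0.3939 m
Q = (1/n)·A·R^(2/3)·S^(1/2) = (1/0.014) × 1.454 × 0.3939^(2/3) × 0.0046^(1/2) = 3.784 m³/s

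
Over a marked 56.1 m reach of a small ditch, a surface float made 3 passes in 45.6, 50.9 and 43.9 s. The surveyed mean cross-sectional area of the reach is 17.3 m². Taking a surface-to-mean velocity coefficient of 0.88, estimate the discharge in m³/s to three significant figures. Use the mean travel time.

t̄ = (45.6 + 50.9 + 43.9) / 3 = 46.8 s
v_surface = L / t̄ = 56.1 / 46.8 = 1.199 m/s
v_mean = 0.88 × 1.199 = 1.055 m/s
Q = A × v_mean = 17.3 × 1.055 = 18.25 m³/s

18.2 m³/s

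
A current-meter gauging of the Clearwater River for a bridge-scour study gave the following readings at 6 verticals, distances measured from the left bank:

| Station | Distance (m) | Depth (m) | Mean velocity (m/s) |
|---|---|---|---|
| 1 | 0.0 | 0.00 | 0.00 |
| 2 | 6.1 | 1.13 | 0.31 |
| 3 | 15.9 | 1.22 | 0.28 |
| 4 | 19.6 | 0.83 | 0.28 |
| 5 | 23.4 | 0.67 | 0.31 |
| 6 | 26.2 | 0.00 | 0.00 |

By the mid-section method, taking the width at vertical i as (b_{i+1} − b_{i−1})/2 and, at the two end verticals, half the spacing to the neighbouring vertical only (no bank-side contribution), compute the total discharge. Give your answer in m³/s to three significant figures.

w_2 = (15.9 − 0.0)/2 = 7.95 m; q_2 = 0.31 × 1.13 × 7.95 = 2.785 m³/s
w_3 = (19.6 − 6.1)/2 = 6.75 m; q_3 = 0.28 × 1.22 × 6.75 = 2.306 m³/s
w_4 = (23.4 − 15.9)/2 = 3.75 m; q_4 = 0.28 × 0.83 × 3.75 = 0.8715 m³/s
w_5 = (26.2 − 19.6)/2 = 3.3 m; q_5 = 0.31 × 0.67 × 3.3 = 0.6854 m³/s
Stations 1, 6 contribute zero (depth or velocity is 0).
Q = Σ qᵢ = 6.648 m³/s

6.65 m³/s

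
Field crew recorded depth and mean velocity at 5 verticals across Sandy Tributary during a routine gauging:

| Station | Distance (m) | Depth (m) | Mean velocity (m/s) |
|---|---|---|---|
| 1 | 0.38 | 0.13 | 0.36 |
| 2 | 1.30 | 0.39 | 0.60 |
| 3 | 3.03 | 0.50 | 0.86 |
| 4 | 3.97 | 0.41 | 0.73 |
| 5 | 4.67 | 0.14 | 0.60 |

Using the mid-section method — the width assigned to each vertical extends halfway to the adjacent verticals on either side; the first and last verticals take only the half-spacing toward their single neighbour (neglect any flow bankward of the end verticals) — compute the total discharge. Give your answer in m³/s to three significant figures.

w_1 = (1.30 − 0.38)/2 = 0.46 m; q_1 = 0.36 × 0.13 × 0.46 = 0.02153 m³/s
w_2 = (3.03 − 0.38)/2 = 1.325 m; q_2 = 0.60 × 0.39 × 1.325 = 0.3101 m³/s
w_3 = (3.97 − 1.30)/2 = 1.335 m; q_3 = 0.86 × 0.50 × 1.335 = 0.5741 m³/s
w_4 = (4.67 − 3.03)/2 = 0.82 m; q_4 = 0.73 × 0.41 × 0.82 = 0.2454 m³/s
w_5 = (4.67 − 3.97)/2 = 0.35 m; q_5 = 0.60 × 0.14 × 0.35 = 0.02940 m³/s
Q = Σ qᵢ = 1.180 m³/s

1.18 m³/s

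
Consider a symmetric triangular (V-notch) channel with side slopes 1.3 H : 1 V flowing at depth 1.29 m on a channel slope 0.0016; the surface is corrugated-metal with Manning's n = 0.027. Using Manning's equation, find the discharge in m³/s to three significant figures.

2.05 m³/s

A = z·y² = 1.3×1.29² = 2.163 m²
P = 2y√(1+z²) = 2×1.29×√(1+1.3²) = 4.232 m
R = A/P = 2.163/4.232 = 0.5112 m
Q = (1/n)·A·R^(2/3)·S^(1/2) = (1/0.027) × 2.163 × 0.5112^(2/3) × 0.0016^(1/2) = 2.049 m³/s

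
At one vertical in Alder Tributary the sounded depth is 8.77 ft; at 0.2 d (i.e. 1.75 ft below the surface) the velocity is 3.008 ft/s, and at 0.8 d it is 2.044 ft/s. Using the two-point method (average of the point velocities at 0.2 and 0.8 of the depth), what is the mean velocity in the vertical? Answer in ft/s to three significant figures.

2.53 ft/s

v̄ = (3.008 + 2.044) / 2 = 2.526 ft/s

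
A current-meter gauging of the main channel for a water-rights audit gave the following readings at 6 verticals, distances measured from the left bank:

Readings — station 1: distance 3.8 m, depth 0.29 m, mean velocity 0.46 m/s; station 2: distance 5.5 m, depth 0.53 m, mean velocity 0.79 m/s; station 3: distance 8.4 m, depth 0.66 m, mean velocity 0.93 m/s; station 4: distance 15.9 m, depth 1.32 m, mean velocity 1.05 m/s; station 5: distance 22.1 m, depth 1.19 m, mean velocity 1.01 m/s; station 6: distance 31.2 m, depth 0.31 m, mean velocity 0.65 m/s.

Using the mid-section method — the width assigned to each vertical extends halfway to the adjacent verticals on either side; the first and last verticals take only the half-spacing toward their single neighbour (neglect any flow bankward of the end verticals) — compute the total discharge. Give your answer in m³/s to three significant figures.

23.9 m³/s

w_1 = (5.5 − 3.8)/2 = 0.85 m; q_1 = 0.46 × 0.29 × 0.85 = 0.1134 m³/s
w_2 = (8.4 − 3.8)/2 = 2.3 m; q_2 = 0.79 × 0.53 × 2.3 = 0.9630 m³/s
w_3 = (15.9 − 5.5)/2 = 5.2 m; q_3 = 0.93 × 0.66 × 5.2 = 3.192 m³/s
w_4 = (22.1 − 8.4)/2 = 6.85 m; q_4 = 1.05 × 1.32 × 6.85 = 9.494 m³/s
w_5 = (31.2 − 15.9)/2 = 7.65 m; q_5 = 1.01 × 1.19 × 7.65 = 9.195 m³/s
w_6 = (31.2 − 22.1)/2 = 4.55 m; q_6 = 0.65 × 0.31 × 4.55 = 0.9168 m³/s
Q = Σ qᵢ = 23.87 m³/s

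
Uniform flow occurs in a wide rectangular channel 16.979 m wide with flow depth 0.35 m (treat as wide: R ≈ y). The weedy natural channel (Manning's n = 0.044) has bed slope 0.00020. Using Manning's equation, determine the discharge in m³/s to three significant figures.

0.949 m³/s

A = b·y = 16.979 × 0.35 = 5.943 m²
Wide channel: R ≈ y = 0.35 m
Q = (1/n)·A·R^(2/3)·S^(1/2) = (1/0.044) × 5.943 × 0.3500^(2/3) × 0.00020^(1/2) = 0.9486 m³/s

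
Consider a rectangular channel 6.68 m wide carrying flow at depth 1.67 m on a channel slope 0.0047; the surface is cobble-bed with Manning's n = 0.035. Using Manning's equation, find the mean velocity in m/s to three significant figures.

2.10 m/s

A = b·y = 6.68 × 1.67 = 11.16 m²
P = b + 2y = 6.68 + 2×1.67 = 10.02 m
R = A/P = 11.16/10.02 = 1.113 m
Q = (1/n)·A·R^(2/3)·S^(1/2) = (1/0.035) × 11.16 × 1.113^(2/3) × 0.0047^(1/2) = 23.47 m³/s
V = Q/A = 23.47/11.16 = 2.104 m/s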